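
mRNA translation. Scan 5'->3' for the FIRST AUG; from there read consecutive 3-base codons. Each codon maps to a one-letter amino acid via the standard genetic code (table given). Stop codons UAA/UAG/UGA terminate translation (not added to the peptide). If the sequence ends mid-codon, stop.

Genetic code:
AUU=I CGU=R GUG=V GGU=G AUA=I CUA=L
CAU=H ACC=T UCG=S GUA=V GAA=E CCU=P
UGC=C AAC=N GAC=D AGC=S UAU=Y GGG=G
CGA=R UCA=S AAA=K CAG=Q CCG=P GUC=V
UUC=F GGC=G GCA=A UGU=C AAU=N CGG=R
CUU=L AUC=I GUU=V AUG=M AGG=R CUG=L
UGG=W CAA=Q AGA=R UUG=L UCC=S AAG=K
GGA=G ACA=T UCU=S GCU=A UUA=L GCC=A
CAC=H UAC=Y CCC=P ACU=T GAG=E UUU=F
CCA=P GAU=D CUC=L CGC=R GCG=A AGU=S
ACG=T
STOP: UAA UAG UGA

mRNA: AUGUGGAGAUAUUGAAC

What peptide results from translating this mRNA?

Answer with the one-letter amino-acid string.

start AUG at pos 0
pos 0: AUG -> M; peptide=M
pos 3: UGG -> W; peptide=MW
pos 6: AGA -> R; peptide=MWR
pos 9: UAU -> Y; peptide=MWRY
pos 12: UGA -> STOP

Answer: MWRY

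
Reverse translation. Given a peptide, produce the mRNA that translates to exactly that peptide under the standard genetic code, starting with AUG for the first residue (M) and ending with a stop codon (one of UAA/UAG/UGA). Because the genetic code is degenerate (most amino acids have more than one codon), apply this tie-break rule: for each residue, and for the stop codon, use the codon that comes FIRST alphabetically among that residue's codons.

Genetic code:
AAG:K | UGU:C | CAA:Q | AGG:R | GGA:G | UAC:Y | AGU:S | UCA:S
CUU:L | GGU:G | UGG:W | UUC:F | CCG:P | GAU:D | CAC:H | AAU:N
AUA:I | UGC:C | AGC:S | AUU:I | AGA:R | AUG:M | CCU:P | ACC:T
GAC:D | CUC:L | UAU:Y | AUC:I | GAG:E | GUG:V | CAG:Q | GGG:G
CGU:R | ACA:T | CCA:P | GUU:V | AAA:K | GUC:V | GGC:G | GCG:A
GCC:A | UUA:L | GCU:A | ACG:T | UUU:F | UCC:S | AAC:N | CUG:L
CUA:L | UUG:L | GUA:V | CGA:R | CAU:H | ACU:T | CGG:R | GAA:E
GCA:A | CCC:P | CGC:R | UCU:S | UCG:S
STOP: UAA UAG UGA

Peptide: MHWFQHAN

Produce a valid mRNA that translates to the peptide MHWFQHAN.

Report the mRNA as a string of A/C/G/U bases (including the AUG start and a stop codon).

Answer: mRNA: AUGCACUGGUUCCAACACGCAAACUAA

Derivation:
residue 1: M -> AUG (start codon)
residue 2: H codons sorted = CAC,CAU -> pick first = CAC
residue 3: W -> UGG (only codon)
residue 4: F codons sorted = UUC,UUU -> pick first = UUC
residue 5: Q codons sorted = CAA,CAG -> pick first = CAA
residue 6: H codons sorted = CAC,CAU -> pick first = CAC
residue 7: A codons sorted = GCA,GCC,GCG,GCU -> pick first = GCA
residue 8: N codons sorted = AAC,AAU -> pick first = AAC
terminator: stop codons sorted = UAA,UAG,UGA -> pick first = UAA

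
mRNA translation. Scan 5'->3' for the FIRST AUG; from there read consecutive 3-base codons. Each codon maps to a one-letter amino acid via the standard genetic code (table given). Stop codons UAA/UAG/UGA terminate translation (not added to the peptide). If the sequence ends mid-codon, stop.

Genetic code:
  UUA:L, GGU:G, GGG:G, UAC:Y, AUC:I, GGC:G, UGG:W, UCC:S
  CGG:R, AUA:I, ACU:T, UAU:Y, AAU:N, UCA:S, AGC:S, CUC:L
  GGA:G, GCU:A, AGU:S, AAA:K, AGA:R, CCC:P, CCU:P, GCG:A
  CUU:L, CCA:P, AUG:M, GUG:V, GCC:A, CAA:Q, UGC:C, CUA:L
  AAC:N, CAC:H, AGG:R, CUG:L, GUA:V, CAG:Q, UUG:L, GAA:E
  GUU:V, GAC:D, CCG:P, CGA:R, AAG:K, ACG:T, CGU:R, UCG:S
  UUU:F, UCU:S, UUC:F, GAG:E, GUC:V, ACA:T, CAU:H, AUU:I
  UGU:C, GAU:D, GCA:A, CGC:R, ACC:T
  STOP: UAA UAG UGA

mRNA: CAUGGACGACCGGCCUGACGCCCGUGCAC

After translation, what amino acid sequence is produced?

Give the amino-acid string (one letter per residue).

start AUG at pos 1
pos 1: AUG -> M; peptide=M
pos 4: GAC -> D; peptide=MD
pos 7: GAC -> D; peptide=MDD
pos 10: CGG -> R; peptide=MDDR
pos 13: CCU -> P; peptide=MDDRP
pos 16: GAC -> D; peptide=MDDRPD
pos 19: GCC -> A; peptide=MDDRPDA
pos 22: CGU -> R; peptide=MDDRPDAR
pos 25: GCA -> A; peptide=MDDRPDARA
pos 28: only 1 nt remain (<3), stop (end of mRNA)

Answer: MDDRPDARA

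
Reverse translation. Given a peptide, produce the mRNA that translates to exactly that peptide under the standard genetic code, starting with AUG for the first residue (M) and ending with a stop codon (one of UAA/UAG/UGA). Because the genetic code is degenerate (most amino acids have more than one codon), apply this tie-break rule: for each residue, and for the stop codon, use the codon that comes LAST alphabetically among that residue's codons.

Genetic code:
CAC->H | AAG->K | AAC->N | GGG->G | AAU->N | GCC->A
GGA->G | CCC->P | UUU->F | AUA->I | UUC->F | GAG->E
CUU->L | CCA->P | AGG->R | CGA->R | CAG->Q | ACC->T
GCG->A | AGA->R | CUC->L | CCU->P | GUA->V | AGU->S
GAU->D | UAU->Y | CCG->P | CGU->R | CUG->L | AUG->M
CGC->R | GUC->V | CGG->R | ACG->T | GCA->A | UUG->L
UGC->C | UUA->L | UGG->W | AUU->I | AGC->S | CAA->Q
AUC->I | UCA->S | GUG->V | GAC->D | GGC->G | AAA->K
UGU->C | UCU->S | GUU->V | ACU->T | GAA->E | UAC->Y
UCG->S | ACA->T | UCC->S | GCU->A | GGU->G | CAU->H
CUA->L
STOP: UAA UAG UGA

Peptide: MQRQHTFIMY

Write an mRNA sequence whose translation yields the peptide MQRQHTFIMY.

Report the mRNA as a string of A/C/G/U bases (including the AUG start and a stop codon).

residue 1: M -> AUG (start codon)
residue 2: Q codons sorted = CAA,CAG -> pick last = CAG
residue 3: R codons sorted = AGA,AGG,CGA,CGC,CGG,CGU -> pick last = CGU
residue 4: Q codons sorted = CAA,CAG -> pick last = CAG
residue 5: H codons sorted = CAC,CAU -> pick last = CAU
residue 6: T codons sorted = ACA,ACC,ACG,ACU -> pick last = ACU
residue 7: F codons sorted = UUC,UUU -> pick last = UUU
residue 8: I codons sorted = AUA,AUC,AUU -> pick last = AUU
residue 9: M -> AUG (only codon)
residue 10: Y codons sorted = UAC,UAU -> pick last = UAU
terminator: stop codons sorted = UAA,UAG,UGA -> pick last = UGA

Answer: mRNA: AUGCAGCGUCAGCAUACUUUUAUUAUGUAUUGA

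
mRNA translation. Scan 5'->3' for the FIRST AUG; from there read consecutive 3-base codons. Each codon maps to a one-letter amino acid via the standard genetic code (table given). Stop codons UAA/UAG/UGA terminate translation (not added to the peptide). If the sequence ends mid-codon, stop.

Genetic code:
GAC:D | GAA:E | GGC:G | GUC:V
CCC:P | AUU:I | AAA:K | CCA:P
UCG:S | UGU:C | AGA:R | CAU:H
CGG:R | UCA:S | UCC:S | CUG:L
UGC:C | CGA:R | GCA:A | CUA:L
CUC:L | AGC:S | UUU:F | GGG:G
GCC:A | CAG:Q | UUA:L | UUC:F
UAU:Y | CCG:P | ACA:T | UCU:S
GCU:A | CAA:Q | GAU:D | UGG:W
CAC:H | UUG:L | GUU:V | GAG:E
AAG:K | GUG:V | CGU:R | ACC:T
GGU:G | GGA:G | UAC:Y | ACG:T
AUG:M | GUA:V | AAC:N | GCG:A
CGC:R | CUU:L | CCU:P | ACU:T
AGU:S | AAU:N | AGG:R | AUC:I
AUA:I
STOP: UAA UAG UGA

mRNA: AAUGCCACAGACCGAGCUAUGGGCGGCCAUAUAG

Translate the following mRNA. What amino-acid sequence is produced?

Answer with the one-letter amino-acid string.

Answer: MPQTELWAAI

Derivation:
start AUG at pos 1
pos 1: AUG -> M; peptide=M
pos 4: CCA -> P; peptide=MP
pos 7: CAG -> Q; peptide=MPQ
pos 10: ACC -> T; peptide=MPQT
pos 13: GAG -> E; peptide=MPQTE
pos 16: CUA -> L; peptide=MPQTEL
pos 19: UGG -> W; peptide=MPQTELW
pos 22: GCG -> A; peptide=MPQTELWA
pos 25: GCC -> A; peptide=MPQTELWAA
pos 28: AUA -> I; peptide=MPQTELWAAI
pos 31: UAG -> STOP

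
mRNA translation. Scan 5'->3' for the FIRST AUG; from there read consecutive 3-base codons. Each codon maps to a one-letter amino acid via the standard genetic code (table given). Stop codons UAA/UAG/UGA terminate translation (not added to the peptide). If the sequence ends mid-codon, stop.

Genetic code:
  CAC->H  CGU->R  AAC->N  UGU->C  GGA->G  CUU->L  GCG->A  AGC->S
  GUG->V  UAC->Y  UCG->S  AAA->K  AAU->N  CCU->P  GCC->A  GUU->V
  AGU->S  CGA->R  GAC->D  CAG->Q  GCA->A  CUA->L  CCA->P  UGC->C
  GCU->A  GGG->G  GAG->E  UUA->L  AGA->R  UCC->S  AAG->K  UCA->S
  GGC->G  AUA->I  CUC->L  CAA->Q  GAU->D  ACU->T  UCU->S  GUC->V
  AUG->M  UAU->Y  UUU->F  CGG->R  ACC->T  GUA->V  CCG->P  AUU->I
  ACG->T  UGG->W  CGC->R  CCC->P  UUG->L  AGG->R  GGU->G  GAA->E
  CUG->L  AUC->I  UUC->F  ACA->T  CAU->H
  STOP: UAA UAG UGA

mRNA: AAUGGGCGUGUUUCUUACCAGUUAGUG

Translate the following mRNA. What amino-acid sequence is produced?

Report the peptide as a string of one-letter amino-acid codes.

start AUG at pos 1
pos 1: AUG -> M; peptide=M
pos 4: GGC -> G; peptide=MG
pos 7: GUG -> V; peptide=MGV
pos 10: UUU -> F; peptide=MGVF
pos 13: CUU -> L; peptide=MGVFL
pos 16: ACC -> T; peptide=MGVFLT
pos 19: AGU -> S; peptide=MGVFLTS
pos 22: UAG -> STOP

Answer: MGVFLTS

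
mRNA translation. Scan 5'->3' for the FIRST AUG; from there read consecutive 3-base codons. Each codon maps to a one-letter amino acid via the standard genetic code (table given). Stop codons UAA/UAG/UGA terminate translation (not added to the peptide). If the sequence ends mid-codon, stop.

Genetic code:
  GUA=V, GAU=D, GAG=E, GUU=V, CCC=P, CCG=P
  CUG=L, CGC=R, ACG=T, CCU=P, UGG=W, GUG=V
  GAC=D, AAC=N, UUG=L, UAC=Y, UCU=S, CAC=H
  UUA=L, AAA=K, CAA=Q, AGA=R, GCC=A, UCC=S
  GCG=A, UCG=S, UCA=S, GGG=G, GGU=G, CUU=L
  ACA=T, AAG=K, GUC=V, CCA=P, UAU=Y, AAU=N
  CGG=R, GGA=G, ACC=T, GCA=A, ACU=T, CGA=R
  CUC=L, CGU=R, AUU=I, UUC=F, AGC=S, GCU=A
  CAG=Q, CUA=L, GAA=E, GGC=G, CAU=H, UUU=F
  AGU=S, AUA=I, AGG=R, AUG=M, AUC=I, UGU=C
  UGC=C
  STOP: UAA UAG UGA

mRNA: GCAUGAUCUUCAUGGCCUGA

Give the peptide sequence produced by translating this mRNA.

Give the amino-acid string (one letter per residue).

Answer: MIFMA

Derivation:
start AUG at pos 2
pos 2: AUG -> M; peptide=M
pos 5: AUC -> I; peptide=MI
pos 8: UUC -> F; peptide=MIF
pos 11: AUG -> M; peptide=MIFM
pos 14: GCC -> A; peptide=MIFMA
pos 17: UGA -> STOP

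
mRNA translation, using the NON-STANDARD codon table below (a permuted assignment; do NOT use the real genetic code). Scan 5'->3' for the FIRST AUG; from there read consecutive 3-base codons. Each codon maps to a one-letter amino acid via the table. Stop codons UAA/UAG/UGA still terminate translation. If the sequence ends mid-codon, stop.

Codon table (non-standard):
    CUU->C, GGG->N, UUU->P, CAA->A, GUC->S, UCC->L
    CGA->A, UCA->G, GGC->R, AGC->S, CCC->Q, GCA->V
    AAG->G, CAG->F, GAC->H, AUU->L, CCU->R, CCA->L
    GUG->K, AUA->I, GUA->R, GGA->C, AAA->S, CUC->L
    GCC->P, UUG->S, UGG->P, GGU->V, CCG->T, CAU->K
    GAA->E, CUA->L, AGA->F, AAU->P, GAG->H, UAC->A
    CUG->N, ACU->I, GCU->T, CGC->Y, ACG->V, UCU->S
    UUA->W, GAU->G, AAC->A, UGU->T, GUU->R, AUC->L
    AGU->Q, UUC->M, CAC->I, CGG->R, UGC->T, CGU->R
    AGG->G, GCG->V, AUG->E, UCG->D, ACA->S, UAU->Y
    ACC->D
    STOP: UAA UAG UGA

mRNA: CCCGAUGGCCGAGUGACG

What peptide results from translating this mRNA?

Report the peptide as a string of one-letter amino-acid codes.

start AUG at pos 4
pos 4: AUG -> E; peptide=E
pos 7: GCC -> P; peptide=EP
pos 10: GAG -> H; peptide=EPH
pos 13: UGA -> STOP

Answer: EPH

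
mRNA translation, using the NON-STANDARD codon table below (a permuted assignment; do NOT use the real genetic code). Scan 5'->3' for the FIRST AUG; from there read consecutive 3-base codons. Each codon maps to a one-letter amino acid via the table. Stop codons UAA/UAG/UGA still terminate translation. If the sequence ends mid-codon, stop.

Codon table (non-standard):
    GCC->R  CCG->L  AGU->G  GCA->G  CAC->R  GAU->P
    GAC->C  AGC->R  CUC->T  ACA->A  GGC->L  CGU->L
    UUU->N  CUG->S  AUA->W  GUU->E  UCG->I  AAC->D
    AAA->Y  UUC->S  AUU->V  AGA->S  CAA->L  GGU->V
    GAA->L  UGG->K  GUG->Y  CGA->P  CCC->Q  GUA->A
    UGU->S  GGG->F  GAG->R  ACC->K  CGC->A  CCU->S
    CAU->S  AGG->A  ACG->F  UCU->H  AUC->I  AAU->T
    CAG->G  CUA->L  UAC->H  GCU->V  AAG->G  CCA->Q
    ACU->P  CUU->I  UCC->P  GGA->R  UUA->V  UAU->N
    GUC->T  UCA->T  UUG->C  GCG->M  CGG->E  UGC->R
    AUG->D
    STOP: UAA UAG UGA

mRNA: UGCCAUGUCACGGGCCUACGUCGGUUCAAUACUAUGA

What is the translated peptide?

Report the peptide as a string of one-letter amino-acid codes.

start AUG at pos 4
pos 4: AUG -> D; peptide=D
pos 7: UCA -> T; peptide=DT
pos 10: CGG -> E; peptide=DTE
pos 13: GCC -> R; peptide=DTER
pos 16: UAC -> H; peptide=DTERH
pos 19: GUC -> T; peptide=DTERHT
pos 22: GGU -> V; peptide=DTERHTV
pos 25: UCA -> T; peptide=DTERHTVT
pos 28: AUA -> W; peptide=DTERHTVTW
pos 31: CUA -> L; peptide=DTERHTVTWL
pos 34: UGA -> STOP

Answer: DTERHTVTWL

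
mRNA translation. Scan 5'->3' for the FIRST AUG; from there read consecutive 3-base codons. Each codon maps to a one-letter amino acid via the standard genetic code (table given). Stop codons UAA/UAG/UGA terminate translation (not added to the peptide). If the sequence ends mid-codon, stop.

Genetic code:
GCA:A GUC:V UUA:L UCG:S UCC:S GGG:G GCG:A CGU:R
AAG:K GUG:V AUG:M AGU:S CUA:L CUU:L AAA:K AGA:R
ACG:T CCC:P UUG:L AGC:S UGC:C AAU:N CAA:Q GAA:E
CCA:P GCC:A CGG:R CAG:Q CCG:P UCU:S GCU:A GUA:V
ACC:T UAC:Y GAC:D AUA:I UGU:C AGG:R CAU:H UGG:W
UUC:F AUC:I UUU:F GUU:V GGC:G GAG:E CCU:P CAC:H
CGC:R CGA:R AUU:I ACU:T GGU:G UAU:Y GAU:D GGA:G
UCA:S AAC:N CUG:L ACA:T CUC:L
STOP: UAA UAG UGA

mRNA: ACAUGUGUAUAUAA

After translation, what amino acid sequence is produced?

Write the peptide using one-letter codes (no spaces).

Answer: MCI

Derivation:
start AUG at pos 2
pos 2: AUG -> M; peptide=M
pos 5: UGU -> C; peptide=MC
pos 8: AUA -> I; peptide=MCI
pos 11: UAA -> STOP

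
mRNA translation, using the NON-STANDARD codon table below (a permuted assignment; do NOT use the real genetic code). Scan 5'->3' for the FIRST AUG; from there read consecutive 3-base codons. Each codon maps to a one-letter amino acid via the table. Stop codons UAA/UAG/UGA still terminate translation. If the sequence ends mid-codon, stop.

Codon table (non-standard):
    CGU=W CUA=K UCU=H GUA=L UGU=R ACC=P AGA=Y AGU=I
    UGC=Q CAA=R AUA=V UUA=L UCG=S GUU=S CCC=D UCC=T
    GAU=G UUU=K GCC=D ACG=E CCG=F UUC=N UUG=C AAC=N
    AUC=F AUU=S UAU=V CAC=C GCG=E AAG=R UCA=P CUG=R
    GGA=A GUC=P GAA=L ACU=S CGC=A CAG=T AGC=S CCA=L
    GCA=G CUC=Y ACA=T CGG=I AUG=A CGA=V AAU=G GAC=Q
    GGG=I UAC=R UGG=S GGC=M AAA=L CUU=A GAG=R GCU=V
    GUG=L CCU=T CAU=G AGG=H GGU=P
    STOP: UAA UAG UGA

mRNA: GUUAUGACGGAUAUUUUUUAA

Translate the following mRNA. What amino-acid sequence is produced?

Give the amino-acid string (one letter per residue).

start AUG at pos 3
pos 3: AUG -> A; peptide=A
pos 6: ACG -> E; peptide=AE
pos 9: GAU -> G; peptide=AEG
pos 12: AUU -> S; peptide=AEGS
pos 15: UUU -> K; peptide=AEGSK
pos 18: UAA -> STOP

Answer: AEGSK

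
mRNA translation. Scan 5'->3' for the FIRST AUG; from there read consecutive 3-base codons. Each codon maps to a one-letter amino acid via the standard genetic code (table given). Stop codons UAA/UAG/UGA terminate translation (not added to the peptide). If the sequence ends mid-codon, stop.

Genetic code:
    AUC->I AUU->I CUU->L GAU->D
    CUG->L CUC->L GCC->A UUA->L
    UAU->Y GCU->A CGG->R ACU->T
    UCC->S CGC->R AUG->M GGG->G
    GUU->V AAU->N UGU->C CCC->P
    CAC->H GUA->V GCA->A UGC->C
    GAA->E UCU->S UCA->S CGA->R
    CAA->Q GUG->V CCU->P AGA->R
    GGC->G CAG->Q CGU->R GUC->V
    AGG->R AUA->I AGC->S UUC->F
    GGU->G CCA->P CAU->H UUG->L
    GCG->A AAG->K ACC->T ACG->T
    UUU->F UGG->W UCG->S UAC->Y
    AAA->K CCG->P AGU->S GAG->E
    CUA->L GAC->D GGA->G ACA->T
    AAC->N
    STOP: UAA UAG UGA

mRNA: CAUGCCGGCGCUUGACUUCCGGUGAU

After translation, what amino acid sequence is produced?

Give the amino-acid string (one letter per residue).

start AUG at pos 1
pos 1: AUG -> M; peptide=M
pos 4: CCG -> P; peptide=MP
pos 7: GCG -> A; peptide=MPA
pos 10: CUU -> L; peptide=MPAL
pos 13: GAC -> D; peptide=MPALD
pos 16: UUC -> F; peptide=MPALDF
pos 19: CGG -> R; peptide=MPALDFR
pos 22: UGA -> STOP

Answer: MPALDFR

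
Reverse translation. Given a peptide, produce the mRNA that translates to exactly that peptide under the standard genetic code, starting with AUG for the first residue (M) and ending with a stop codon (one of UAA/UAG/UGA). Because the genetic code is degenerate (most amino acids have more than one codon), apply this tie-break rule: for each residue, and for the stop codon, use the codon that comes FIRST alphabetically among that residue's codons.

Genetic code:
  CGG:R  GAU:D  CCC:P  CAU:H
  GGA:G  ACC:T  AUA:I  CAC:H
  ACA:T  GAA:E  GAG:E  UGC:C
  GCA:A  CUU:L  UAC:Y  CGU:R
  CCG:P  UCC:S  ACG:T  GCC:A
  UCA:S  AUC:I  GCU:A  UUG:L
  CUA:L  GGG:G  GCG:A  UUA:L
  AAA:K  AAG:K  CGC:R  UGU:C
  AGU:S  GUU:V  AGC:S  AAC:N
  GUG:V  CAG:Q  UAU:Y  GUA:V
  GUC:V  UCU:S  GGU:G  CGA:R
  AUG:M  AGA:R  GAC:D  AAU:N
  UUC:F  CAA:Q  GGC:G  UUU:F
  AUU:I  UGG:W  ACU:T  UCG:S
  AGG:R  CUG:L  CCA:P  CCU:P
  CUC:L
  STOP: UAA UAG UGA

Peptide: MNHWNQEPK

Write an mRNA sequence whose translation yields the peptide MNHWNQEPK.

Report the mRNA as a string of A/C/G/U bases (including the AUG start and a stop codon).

Answer: mRNA: AUGAACCACUGGAACCAAGAACCAAAAUAA

Derivation:
residue 1: M -> AUG (start codon)
residue 2: N codons sorted = AAC,AAU -> pick first = AAC
residue 3: H codons sorted = CAC,CAU -> pick first = CAC
residue 4: W -> UGG (only codon)
residue 5: N codons sorted = AAC,AAU -> pick first = AAC
residue 6: Q codons sorted = CAA,CAG -> pick first = CAA
residue 7: E codons sorted = GAA,GAG -> pick first = GAA
residue 8: P codons sorted = CCA,CCC,CCG,CCU -> pick first = CCA
residue 9: K codons sorted = AAA,AAG -> pick first = AAA
terminator: stop codons sorted = UAA,UAG,UGA -> pick first = UAA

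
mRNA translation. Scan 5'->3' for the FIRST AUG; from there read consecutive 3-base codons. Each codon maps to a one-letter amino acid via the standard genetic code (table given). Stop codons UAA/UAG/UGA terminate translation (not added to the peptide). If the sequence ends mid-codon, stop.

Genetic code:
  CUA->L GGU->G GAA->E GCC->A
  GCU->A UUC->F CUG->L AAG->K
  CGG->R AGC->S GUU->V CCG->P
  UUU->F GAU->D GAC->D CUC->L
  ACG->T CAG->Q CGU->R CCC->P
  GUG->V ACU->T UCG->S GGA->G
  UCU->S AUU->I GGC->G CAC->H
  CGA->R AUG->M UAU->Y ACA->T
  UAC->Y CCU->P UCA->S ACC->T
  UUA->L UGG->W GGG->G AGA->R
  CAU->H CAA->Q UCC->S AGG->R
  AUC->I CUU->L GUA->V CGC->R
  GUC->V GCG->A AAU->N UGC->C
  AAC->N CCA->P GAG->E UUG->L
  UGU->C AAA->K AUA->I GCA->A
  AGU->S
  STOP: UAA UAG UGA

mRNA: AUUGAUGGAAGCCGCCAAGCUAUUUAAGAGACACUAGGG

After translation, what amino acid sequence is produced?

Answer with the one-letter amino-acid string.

Answer: MEAAKLFKRH

Derivation:
start AUG at pos 4
pos 4: AUG -> M; peptide=M
pos 7: GAA -> E; peptide=ME
pos 10: GCC -> A; peptide=MEA
pos 13: GCC -> A; peptide=MEAA
pos 16: AAG -> K; peptide=MEAAK
pos 19: CUA -> L; peptide=MEAAKL
pos 22: UUU -> F; peptide=MEAAKLF
pos 25: AAG -> K; peptide=MEAAKLFK
pos 28: AGA -> R; peptide=MEAAKLFKR
pos 31: CAC -> H; peptide=MEAAKLFKRH
pos 34: UAG -> STOP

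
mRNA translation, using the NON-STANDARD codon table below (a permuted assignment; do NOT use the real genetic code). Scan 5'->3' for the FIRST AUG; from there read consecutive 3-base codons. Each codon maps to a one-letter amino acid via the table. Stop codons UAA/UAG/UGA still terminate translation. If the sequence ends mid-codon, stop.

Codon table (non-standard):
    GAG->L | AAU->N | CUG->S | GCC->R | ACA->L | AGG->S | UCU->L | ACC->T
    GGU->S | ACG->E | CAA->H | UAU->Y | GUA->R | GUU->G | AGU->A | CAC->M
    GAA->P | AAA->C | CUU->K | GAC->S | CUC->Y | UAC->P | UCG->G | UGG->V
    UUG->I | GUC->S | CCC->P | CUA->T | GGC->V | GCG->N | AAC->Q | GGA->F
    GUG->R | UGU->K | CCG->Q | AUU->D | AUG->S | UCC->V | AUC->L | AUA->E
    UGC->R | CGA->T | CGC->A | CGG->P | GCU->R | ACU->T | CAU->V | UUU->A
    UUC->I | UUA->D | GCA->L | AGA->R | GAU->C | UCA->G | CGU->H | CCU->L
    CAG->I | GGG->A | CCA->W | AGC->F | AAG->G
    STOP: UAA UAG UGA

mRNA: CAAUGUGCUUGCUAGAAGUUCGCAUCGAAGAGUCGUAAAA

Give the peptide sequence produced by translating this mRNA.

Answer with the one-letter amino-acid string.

Answer: SRITPGALPLG

Derivation:
start AUG at pos 2
pos 2: AUG -> S; peptide=S
pos 5: UGC -> R; peptide=SR
pos 8: UUG -> I; peptide=SRI
pos 11: CUA -> T; peptide=SRIT
pos 14: GAA -> P; peptide=SRITP
pos 17: GUU -> G; peptide=SRITPG
pos 20: CGC -> A; peptide=SRITPGA
pos 23: AUC -> L; peptide=SRITPGAL
pos 26: GAA -> P; peptide=SRITPGALP
pos 29: GAG -> L; peptide=SRITPGALPL
pos 32: UCG -> G; peptide=SRITPGALPLG
pos 35: UAA -> STOP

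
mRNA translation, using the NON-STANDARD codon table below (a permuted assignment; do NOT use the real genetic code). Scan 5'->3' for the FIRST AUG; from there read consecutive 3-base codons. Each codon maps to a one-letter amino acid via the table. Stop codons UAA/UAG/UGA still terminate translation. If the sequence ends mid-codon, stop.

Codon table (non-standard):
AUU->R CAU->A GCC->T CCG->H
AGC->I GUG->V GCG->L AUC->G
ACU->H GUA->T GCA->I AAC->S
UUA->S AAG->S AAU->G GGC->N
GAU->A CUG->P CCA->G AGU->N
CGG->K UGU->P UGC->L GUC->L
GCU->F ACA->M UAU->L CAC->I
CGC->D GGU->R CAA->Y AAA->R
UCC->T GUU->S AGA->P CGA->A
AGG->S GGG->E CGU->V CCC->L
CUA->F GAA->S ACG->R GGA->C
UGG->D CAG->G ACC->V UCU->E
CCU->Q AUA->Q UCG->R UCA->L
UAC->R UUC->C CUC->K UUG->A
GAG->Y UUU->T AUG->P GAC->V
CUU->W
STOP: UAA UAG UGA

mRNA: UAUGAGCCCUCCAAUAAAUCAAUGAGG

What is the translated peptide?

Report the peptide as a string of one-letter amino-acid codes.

Answer: PIQGQGY

Derivation:
start AUG at pos 1
pos 1: AUG -> P; peptide=P
pos 4: AGC -> I; peptide=PI
pos 7: CCU -> Q; peptide=PIQ
pos 10: CCA -> G; peptide=PIQG
pos 13: AUA -> Q; peptide=PIQGQ
pos 16: AAU -> G; peptide=PIQGQG
pos 19: CAA -> Y; peptide=PIQGQGY
pos 22: UGA -> STOP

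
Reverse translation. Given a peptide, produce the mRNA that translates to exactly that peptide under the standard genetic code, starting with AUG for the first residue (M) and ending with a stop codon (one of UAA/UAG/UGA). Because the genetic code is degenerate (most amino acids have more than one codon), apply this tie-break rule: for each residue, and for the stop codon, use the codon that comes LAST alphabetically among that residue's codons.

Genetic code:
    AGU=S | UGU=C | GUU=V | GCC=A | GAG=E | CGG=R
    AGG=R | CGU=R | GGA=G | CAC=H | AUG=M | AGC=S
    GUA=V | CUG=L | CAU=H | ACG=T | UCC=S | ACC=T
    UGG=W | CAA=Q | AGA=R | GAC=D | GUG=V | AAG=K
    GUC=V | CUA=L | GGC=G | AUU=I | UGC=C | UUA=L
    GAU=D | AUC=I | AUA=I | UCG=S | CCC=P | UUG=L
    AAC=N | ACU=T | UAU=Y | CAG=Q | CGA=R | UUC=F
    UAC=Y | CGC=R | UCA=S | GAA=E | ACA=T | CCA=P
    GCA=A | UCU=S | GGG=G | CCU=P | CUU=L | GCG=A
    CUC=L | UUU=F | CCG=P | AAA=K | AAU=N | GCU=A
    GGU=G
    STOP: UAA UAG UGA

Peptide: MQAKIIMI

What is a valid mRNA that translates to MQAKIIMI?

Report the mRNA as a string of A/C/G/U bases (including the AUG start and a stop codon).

residue 1: M -> AUG (start codon)
residue 2: Q codons sorted = CAA,CAG -> pick last = CAG
residue 3: A codons sorted = GCA,GCC,GCG,GCU -> pick last = GCU
residue 4: K codons sorted = AAA,AAG -> pick last = AAG
residue 5: I codons sorted = AUA,AUC,AUU -> pick last = AUU
residue 6: I codons sorted = AUA,AUC,AUU -> pick last = AUU
residue 7: M -> AUG (only codon)
residue 8: I codons sorted = AUA,AUC,AUU -> pick last = AUU
terminator: stop codons sorted = UAA,UAG,UGA -> pick last = UGA

Answer: mRNA: AUGCAGGCUAAGAUUAUUAUGAUUUGA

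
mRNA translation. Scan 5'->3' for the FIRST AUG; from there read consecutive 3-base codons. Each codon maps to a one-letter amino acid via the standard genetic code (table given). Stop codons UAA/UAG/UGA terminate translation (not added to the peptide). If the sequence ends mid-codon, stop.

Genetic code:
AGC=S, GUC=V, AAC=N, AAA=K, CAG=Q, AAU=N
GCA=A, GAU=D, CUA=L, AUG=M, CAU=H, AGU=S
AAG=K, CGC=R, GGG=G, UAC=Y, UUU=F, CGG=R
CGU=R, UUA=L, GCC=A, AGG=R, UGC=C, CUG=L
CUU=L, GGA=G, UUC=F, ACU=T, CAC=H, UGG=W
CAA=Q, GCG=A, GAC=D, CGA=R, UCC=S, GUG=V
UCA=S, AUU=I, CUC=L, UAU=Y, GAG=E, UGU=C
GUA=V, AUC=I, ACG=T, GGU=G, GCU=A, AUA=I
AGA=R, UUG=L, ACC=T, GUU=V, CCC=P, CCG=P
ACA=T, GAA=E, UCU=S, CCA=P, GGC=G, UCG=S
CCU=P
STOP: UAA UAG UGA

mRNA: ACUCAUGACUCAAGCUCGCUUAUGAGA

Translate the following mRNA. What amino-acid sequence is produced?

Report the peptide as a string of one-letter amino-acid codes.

Answer: MTQARL

Derivation:
start AUG at pos 4
pos 4: AUG -> M; peptide=M
pos 7: ACU -> T; peptide=MT
pos 10: CAA -> Q; peptide=MTQ
pos 13: GCU -> A; peptide=MTQA
pos 16: CGC -> R; peptide=MTQAR
pos 19: UUA -> L; peptide=MTQARL
pos 22: UGA -> STOP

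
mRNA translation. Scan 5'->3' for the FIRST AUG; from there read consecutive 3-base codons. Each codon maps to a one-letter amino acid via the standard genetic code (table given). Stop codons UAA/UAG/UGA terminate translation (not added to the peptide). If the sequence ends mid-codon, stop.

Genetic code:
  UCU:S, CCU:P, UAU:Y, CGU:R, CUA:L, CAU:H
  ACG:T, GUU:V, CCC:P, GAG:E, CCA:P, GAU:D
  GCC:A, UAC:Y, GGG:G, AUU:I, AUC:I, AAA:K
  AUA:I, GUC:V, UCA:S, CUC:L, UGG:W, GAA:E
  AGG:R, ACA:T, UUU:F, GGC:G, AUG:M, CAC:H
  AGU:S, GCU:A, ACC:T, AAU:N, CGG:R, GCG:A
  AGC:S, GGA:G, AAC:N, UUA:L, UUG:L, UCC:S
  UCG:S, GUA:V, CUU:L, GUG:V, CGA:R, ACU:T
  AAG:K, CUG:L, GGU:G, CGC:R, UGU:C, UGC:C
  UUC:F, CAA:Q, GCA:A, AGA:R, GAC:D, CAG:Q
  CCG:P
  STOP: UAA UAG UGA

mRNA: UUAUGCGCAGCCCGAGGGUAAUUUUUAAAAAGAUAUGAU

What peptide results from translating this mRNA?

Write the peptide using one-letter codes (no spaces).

start AUG at pos 2
pos 2: AUG -> M; peptide=M
pos 5: CGC -> R; peptide=MR
pos 8: AGC -> S; peptide=MRS
pos 11: CCG -> P; peptide=MRSP
pos 14: AGG -> R; peptide=MRSPR
pos 17: GUA -> V; peptide=MRSPRV
pos 20: AUU -> I; peptide=MRSPRVI
pos 23: UUU -> F; peptide=MRSPRVIF
pos 26: AAA -> K; peptide=MRSPRVIFK
pos 29: AAG -> K; peptide=MRSPRVIFKK
pos 32: AUA -> I; peptide=MRSPRVIFKKI
pos 35: UGA -> STOP

Answer: MRSPRVIFKKI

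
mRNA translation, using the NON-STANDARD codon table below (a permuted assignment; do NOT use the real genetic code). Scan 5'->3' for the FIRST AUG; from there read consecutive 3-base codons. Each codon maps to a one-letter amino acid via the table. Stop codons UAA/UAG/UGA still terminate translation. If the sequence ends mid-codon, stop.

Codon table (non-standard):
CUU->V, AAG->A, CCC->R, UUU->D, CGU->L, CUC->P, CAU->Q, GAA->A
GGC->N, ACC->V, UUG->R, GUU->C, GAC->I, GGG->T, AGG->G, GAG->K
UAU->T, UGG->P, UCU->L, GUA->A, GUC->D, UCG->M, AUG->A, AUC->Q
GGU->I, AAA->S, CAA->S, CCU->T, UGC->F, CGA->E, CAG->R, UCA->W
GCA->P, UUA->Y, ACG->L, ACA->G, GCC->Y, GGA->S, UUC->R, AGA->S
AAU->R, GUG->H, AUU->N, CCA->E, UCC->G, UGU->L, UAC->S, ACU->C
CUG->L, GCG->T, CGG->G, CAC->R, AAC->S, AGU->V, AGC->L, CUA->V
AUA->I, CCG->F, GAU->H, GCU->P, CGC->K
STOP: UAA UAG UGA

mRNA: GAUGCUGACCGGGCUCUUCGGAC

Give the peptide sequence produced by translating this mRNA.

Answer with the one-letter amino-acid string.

Answer: ALVTPRS

Derivation:
start AUG at pos 1
pos 1: AUG -> A; peptide=A
pos 4: CUG -> L; peptide=AL
pos 7: ACC -> V; peptide=ALV
pos 10: GGG -> T; peptide=ALVT
pos 13: CUC -> P; peptide=ALVTP
pos 16: UUC -> R; peptide=ALVTPR
pos 19: GGA -> S; peptide=ALVTPRS
pos 22: only 1 nt remain (<3), stop (end of mRNA)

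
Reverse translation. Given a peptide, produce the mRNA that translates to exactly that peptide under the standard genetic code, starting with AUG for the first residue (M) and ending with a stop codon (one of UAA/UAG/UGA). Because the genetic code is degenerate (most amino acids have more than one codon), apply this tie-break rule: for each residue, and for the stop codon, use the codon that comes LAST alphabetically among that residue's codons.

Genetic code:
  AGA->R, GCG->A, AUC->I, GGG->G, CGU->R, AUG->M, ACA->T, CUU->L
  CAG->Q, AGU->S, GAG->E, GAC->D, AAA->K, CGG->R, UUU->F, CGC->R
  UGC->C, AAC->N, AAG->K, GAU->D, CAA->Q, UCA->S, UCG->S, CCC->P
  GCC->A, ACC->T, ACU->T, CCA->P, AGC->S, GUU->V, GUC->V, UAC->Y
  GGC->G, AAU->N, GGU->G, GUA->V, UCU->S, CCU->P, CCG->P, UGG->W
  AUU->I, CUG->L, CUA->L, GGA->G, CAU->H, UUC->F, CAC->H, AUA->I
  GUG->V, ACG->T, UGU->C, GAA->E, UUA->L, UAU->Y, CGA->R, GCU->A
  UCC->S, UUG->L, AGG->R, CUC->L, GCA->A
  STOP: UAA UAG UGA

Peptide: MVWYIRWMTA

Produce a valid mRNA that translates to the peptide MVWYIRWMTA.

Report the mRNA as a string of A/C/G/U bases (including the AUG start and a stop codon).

residue 1: M -> AUG (start codon)
residue 2: V codons sorted = GUA,GUC,GUG,GUU -> pick last = GUU
residue 3: W -> UGG (only codon)
residue 4: Y codons sorted = UAC,UAU -> pick last = UAU
residue 5: I codons sorted = AUA,AUC,AUU -> pick last = AUU
residue 6: R codons sorted = AGA,AGG,CGA,CGC,CGG,CGU -> pick last = CGU
residue 7: W -> UGG (only codon)
residue 8: M -> AUG (only codon)
residue 9: T codons sorted = ACA,ACC,ACG,ACU -> pick last = ACU
residue 10: A codons sorted = GCA,GCC,GCG,GCU -> pick last = GCU
terminator: stop codons sorted = UAA,UAG,UGA -> pick last = UGA

Answer: mRNA: AUGGUUUGGUAUAUUCGUUGGAUGACUGCUUGA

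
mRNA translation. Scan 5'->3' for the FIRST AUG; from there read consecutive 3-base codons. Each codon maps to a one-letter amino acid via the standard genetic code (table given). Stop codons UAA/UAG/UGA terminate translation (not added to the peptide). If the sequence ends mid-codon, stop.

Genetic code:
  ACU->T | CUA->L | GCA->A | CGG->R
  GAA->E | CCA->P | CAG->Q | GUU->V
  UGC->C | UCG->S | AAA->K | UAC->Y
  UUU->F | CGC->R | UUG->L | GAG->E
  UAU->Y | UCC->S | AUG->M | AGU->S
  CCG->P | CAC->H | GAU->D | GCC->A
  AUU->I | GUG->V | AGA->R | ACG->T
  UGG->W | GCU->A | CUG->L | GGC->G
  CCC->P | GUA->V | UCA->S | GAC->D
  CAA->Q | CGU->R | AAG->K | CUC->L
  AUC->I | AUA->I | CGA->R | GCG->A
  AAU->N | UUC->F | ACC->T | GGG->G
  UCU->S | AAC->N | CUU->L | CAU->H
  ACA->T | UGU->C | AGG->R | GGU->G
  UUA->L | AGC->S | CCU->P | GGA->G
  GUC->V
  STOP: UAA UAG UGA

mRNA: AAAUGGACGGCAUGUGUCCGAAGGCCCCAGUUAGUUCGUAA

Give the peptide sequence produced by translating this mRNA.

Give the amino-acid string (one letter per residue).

start AUG at pos 2
pos 2: AUG -> M; peptide=M
pos 5: GAC -> D; peptide=MD
pos 8: GGC -> G; peptide=MDG
pos 11: AUG -> M; peptide=MDGM
pos 14: UGU -> C; peptide=MDGMC
pos 17: CCG -> P; peptide=MDGMCP
pos 20: AAG -> K; peptide=MDGMCPK
pos 23: GCC -> A; peptide=MDGMCPKA
pos 26: CCA -> P; peptide=MDGMCPKAP
pos 29: GUU -> V; peptide=MDGMCPKAPV
pos 32: AGU -> S; peptide=MDGMCPKAPVS
pos 35: UCG -> S; peptide=MDGMCPKAPVSS
pos 38: UAA -> STOP

Answer: MDGMCPKAPVSS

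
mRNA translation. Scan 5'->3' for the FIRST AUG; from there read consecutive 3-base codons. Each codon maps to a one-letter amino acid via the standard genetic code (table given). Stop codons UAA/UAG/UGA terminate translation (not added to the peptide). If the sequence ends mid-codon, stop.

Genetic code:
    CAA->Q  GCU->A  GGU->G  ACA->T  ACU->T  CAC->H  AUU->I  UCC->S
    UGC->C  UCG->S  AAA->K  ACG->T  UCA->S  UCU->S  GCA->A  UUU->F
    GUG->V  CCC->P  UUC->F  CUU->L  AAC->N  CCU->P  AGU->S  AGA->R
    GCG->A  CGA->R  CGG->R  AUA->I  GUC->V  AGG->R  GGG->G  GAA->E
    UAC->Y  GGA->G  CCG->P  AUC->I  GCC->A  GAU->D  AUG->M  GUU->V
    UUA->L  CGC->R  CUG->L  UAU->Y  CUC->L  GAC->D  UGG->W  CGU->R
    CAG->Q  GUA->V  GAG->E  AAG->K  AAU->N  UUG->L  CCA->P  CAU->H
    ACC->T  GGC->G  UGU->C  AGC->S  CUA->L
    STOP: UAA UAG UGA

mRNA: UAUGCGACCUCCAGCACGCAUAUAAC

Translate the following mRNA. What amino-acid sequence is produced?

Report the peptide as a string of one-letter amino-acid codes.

Answer: MRPPARI

Derivation:
start AUG at pos 1
pos 1: AUG -> M; peptide=M
pos 4: CGA -> R; peptide=MR
pos 7: CCU -> P; peptide=MRP
pos 10: CCA -> P; peptide=MRPP
pos 13: GCA -> A; peptide=MRPPA
pos 16: CGC -> R; peptide=MRPPAR
pos 19: AUA -> I; peptide=MRPPARI
pos 22: UAA -> STOP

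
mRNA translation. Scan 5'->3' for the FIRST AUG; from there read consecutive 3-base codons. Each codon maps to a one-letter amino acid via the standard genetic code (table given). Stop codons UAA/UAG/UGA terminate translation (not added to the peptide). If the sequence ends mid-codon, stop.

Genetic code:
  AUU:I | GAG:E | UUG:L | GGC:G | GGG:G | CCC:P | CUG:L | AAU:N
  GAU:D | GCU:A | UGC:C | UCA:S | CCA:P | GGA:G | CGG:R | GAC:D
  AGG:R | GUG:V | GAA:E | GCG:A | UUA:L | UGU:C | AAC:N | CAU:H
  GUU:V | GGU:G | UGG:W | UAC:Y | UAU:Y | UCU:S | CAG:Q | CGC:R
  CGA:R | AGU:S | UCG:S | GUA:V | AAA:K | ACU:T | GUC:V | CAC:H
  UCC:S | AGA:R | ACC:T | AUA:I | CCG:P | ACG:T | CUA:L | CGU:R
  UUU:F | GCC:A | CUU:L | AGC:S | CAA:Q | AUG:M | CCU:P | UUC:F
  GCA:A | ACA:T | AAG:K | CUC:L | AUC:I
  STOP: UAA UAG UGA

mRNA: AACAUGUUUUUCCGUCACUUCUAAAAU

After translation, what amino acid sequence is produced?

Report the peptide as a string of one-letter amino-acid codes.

Answer: MFFRHF

Derivation:
start AUG at pos 3
pos 3: AUG -> M; peptide=M
pos 6: UUU -> F; peptide=MF
pos 9: UUC -> F; peptide=MFF
pos 12: CGU -> R; peptide=MFFR
pos 15: CAC -> H; peptide=MFFRH
pos 18: UUC -> F; peptide=MFFRHF
pos 21: UAA -> STOP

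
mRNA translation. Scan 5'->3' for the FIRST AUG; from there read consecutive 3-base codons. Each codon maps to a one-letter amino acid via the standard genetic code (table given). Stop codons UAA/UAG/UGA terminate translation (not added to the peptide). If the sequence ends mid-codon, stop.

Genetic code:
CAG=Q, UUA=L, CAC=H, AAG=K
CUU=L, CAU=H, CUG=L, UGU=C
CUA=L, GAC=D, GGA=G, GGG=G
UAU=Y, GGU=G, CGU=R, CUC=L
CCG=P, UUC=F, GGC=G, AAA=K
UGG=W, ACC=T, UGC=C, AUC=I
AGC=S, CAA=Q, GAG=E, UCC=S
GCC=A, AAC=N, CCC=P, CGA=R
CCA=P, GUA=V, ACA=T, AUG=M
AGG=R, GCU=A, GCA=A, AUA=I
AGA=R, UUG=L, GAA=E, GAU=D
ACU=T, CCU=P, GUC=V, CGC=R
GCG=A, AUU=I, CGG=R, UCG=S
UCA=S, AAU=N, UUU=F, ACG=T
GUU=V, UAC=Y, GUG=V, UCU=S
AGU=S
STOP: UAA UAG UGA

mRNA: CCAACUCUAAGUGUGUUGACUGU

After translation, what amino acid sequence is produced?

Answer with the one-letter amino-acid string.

Answer: (empty: no AUG start codon)

Derivation:
no AUG start codon found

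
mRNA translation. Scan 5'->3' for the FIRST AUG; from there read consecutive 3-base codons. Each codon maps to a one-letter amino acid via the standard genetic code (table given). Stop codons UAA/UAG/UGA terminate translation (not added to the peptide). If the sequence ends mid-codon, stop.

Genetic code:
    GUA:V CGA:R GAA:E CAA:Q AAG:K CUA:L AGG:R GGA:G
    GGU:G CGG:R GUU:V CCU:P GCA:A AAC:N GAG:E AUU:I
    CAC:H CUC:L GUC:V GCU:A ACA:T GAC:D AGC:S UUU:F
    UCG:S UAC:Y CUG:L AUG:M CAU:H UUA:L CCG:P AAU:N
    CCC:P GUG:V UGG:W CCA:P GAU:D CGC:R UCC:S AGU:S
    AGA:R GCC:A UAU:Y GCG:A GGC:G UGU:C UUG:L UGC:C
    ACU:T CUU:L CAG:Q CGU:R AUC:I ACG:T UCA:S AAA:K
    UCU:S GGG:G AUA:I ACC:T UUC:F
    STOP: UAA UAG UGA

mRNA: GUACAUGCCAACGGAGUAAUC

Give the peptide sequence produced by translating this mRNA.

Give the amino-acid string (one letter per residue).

start AUG at pos 4
pos 4: AUG -> M; peptide=M
pos 7: CCA -> P; peptide=MP
pos 10: ACG -> T; peptide=MPT
pos 13: GAG -> E; peptide=MPTE
pos 16: UAA -> STOP

Answer: MPTE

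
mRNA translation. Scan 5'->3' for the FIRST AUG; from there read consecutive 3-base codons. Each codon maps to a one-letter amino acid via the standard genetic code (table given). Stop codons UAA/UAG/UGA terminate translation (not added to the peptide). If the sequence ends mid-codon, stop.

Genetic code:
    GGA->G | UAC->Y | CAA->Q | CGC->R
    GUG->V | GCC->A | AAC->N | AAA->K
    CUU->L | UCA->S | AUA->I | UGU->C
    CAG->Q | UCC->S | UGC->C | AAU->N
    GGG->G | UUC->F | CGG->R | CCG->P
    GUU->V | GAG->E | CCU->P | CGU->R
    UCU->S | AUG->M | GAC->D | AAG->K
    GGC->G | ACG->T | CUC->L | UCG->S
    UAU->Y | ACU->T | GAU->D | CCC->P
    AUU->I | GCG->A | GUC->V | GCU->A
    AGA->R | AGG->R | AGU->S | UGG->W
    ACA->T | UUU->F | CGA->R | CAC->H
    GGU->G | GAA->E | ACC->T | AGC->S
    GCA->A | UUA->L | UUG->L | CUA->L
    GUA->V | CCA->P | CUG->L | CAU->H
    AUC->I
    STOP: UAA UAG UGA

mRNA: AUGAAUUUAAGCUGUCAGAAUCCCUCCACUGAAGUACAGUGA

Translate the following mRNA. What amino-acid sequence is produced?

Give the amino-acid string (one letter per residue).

Answer: MNLSCQNPSTEVQ

Derivation:
start AUG at pos 0
pos 0: AUG -> M; peptide=M
pos 3: AAU -> N; peptide=MN
pos 6: UUA -> L; peptide=MNL
pos 9: AGC -> S; peptide=MNLS
pos 12: UGU -> C; peptide=MNLSC
pos 15: CAG -> Q; peptide=MNLSCQ
pos 18: AAU -> N; peptide=MNLSCQN
pos 21: CCC -> P; peptide=MNLSCQNP
pos 24: UCC -> S; peptide=MNLSCQNPS
pos 27: ACU -> T; peptide=MNLSCQNPST
pos 30: GAA -> E; peptide=MNLSCQNPSTE
pos 33: GUA -> V; peptide=MNLSCQNPSTEV
pos 36: CAG -> Q; peptide=MNLSCQNPSTEVQ
pos 39: UGA -> STOP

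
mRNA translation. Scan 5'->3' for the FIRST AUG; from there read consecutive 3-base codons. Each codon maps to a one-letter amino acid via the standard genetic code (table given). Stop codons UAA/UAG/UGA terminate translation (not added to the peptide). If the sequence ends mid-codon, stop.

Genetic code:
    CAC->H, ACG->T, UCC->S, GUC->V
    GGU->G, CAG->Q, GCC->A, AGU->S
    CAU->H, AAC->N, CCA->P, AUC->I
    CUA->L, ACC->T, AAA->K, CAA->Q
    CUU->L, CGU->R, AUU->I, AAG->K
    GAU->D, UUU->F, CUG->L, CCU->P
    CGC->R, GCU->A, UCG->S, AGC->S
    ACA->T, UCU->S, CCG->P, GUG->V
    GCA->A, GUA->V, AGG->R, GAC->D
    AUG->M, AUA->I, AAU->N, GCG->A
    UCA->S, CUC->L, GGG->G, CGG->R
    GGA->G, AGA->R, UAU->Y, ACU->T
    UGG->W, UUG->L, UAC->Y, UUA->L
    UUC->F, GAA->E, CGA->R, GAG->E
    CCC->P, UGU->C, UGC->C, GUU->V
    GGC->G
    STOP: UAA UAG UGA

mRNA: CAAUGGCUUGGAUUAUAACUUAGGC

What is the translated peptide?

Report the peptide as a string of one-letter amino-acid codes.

Answer: MAWIIT

Derivation:
start AUG at pos 2
pos 2: AUG -> M; peptide=M
pos 5: GCU -> A; peptide=MA
pos 8: UGG -> W; peptide=MAW
pos 11: AUU -> I; peptide=MAWI
pos 14: AUA -> I; peptide=MAWII
pos 17: ACU -> T; peptide=MAWIIT
pos 20: UAG -> STOP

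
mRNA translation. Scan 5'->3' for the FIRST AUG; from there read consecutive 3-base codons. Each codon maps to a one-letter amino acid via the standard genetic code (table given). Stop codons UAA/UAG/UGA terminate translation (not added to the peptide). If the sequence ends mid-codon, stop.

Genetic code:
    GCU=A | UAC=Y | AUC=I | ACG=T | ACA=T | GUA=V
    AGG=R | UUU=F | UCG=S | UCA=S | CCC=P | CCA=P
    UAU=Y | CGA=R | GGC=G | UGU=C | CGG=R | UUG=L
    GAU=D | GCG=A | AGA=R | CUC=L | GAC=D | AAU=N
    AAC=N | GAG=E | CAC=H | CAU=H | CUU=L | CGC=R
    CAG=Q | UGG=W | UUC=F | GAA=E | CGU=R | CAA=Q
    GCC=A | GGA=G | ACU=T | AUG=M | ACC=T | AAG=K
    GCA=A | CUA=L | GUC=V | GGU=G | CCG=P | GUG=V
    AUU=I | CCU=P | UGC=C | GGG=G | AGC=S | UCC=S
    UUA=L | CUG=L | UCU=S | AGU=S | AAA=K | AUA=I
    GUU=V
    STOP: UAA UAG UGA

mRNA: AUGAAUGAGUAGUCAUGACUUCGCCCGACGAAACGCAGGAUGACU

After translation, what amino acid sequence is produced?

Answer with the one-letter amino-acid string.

start AUG at pos 0
pos 0: AUG -> M; peptide=M
pos 3: AAU -> N; peptide=MN
pos 6: GAG -> E; peptide=MNE
pos 9: UAG -> STOP

Answer: MNE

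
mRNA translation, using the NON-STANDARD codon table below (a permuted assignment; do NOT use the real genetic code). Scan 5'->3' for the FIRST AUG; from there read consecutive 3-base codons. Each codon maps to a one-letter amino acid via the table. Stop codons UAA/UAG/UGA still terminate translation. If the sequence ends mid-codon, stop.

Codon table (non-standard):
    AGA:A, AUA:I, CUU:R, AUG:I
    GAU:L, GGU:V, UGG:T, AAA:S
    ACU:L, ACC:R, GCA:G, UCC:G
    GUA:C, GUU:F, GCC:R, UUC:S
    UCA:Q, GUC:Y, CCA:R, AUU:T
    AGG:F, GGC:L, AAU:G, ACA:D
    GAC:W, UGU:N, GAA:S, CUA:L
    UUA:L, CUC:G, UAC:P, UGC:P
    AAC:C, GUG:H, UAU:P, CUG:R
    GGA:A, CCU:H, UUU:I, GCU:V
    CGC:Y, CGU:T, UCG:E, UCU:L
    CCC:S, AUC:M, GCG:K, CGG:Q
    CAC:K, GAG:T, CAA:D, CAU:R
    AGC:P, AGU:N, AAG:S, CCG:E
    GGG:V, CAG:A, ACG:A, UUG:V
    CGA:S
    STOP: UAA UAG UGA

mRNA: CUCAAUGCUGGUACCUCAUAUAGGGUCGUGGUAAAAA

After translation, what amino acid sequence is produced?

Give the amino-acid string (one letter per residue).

Answer: IRCHRIVET

Derivation:
start AUG at pos 4
pos 4: AUG -> I; peptide=I
pos 7: CUG -> R; peptide=IR
pos 10: GUA -> C; peptide=IRC
pos 13: CCU -> H; peptide=IRCH
pos 16: CAU -> R; peptide=IRCHR
pos 19: AUA -> I; peptide=IRCHRI
pos 22: GGG -> V; peptide=IRCHRIV
pos 25: UCG -> E; peptide=IRCHRIVE
pos 28: UGG -> T; peptide=IRCHRIVET
pos 31: UAA -> STOP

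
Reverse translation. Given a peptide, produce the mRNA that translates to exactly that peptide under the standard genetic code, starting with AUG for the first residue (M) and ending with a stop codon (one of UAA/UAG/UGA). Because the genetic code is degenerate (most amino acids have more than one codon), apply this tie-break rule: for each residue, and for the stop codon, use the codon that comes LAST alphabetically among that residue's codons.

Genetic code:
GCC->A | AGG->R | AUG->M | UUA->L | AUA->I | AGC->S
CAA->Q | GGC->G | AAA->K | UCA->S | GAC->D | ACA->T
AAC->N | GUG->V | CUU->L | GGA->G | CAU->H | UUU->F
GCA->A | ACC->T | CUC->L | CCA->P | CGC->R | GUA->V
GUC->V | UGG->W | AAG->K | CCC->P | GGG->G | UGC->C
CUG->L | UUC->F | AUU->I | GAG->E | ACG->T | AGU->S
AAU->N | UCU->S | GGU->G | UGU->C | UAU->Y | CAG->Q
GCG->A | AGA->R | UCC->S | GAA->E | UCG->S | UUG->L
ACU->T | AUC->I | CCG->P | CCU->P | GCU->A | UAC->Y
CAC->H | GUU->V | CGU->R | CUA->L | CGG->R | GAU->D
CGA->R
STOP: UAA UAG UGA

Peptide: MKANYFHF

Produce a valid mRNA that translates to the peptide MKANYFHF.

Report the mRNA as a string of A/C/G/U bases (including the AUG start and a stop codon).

Answer: mRNA: AUGAAGGCUAAUUAUUUUCAUUUUUGA

Derivation:
residue 1: M -> AUG (start codon)
residue 2: K codons sorted = AAA,AAG -> pick last = AAG
residue 3: A codons sorted = GCA,GCC,GCG,GCU -> pick last = GCU
residue 4: N codons sorted = AAC,AAU -> pick last = AAU
residue 5: Y codons sorted = UAC,UAU -> pick last = UAU
residue 6: F codons sorted = UUC,UUU -> pick last = UUU
residue 7: H codons sorted = CAC,CAU -> pick last = CAU
residue 8: F codons sorted = UUC,UUU -> pick last = UUU
terminator: stop codons sorted = UAA,UAG,UGA -> pick last = UGA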